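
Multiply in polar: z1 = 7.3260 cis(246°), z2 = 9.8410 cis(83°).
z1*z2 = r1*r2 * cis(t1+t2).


r = 7.3260 * 9.8410 = 72.0952
theta = 246° + 83° = 329° = 329° (mod 360)

72.0952 cis(329°)


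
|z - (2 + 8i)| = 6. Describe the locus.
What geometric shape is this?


|z - z0| = r is a circle with center z0 and radius r.
Center = (2, 8), radius = 6

Circle with center (2, 8) and radius 6


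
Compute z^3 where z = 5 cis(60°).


r^3 = 5^3 = 125
n*theta = 3*60° = 180° = 180° (mod 360)
a = 125*cos(180°) = -125.0000
b = 125*sin(180°) = 0

125 cis(180°) = -125.0000 + 0i


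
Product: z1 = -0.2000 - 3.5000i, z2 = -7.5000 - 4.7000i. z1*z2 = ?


Real = -0.2*(-7.5) - (-3.5)*(-4.7) = 1.5 - 16.45 = -14.95
Imag = -0.2*(-4.7) - (7.5)*(-3.5) = 0.94 + 26.25 = 27.19

-14.9500 + 27.1900i


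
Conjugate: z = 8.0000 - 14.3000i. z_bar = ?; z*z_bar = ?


z_bar = 8.0000 + 14.3000i
z*z_bar = 8^2 + (-14.3)^2 = 64 + 204.49 = 268.49

z_bar = 8.0000 + 14.3000i, z*z_bar = 268.49


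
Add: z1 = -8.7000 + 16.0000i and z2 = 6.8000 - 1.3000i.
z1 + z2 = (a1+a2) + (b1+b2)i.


Real: -8.7 + 6.8 = -1.9
Imag: 16 - 1.3 = 14.7

-1.9000 + 14.7000i


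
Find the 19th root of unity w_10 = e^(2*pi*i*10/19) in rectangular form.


Angle = 360*10/19 = 189.4737°
a = cos(189.4737°) = -0.9864
b = sin(189.4737°) = -0.1646

-0.9864 - 0.1646i


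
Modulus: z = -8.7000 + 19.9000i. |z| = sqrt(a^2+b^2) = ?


|z| = sqrt((-8.7)^2 + 19.9^2) = sqrt(75.69 + 396.01) = sqrt(471.7) = 21.7187

|z| = 21.7187


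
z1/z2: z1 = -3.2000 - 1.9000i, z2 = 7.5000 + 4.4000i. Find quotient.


Conjugate of z2 = 7.5000 - 4.4000i
Numerator: (-3.2000 - 1.9000i)(7.5000 - 4.4000i) = -32.3600 - 0.1700i
Denominator: 7.5^2 + 4.4^2 = 75.61
Result = (-32.3600 - 0.1700i)/75.61

-0.4280 - 0.0022i


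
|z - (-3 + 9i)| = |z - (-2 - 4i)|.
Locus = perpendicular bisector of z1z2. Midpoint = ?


Equal distances means the locus is the perpendicular bisector of z1 and z2.
Midpoint = ((-3+(-2))/2, (9+(-4))/2) = (-2.5000, 2.5000)

Perpendicular bisector through (-2.5000, 2.5000)


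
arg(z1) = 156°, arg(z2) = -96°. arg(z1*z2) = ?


arg(z1*z2) = 156° - 96° = 60°
Normalized to (-180°, 180°]: 60°

60°


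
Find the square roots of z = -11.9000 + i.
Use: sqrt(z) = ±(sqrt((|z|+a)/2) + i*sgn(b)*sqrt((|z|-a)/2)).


|z| = sqrt(141.61+1) = 11.9419
sqrt((|z|+a)/2) = sqrt((11.9419+(-11.9))/2) = sqrt(0.0210) = 0.1448
sqrt((|z|-a)/2) = sqrt((11.9419-(-11.9))/2) = sqrt(11.9210) = 3.4527

±(0.1448 + 3.4527i) i.e. 0.1448 + 3.4527i and -0.1448 - 3.4527i


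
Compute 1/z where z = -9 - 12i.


|z|^2 = 81+144 = 225
1/z = (-9 + 12i)/225

1/z = -0.0400 + 0.0533i


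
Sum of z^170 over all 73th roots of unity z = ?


The roots are w_k = w^k with w = e^(2*pi*i/73), and (w^k)^170 = (w^170)^k.
So S = 1 + u + u^2 + ... + u^(72) with u = w^170.
170 = 2*73 + 24, so 170 is not a multiple of 73: u = (w^73)^2 * w^24 = w^24 ≠ 1 (w is a primitive 73th root), while u^73 = (w^73)^170 = 1.
Geometric series: S = (1 - u^73)/(1 - u) = (1 - 1)/(1 - u) = 0

S = 0


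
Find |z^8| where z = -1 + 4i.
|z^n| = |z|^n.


|z| = sqrt(1+16) = sqrt(17) = 4.1231
|z^8| = |z|^8 = (sqrt(17))^8 = 17^4 = 83521

|z^8| = 83521


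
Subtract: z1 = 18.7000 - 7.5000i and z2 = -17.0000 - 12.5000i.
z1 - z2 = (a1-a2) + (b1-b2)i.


Real: 18.7 + 17 = 35.7
Imag: -7.5 + 12.5 = 5

35.7000 + 5.0000i


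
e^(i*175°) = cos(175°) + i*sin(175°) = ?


cos(175°) = -0.9962
sin(175°) = 0.0872

e^(i*175°) = -0.9962 + 0.0872i


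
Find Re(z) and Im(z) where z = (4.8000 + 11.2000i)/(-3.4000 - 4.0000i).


Multiply by conjugate: (4.8000 + 11.2000i)(-3.4000 + 4.0000i) / ((-3.4)^2 + (-4)^2)
Numerator real = 4.8*(-3.4) + 11.2*(-4) = -61.12
Numerator imag = 11.2*(-3.4) - 4.8*(-4) = -18.88
Denominator = 27.56
Re(z) = -61.12/27.56 = -2.2177
Im(z) = -18.88/27.56 = -0.6851

Re(z) = -2.2177, Im(z) = -0.6851


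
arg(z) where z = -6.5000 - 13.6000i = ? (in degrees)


Re = -6.5, Im = -13.6
arg = atan2(-13.6, -6.5) = -115.5451 degrees

arg(z) = -115.5451 degrees


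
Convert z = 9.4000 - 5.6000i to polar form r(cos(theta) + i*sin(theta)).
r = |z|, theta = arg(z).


r = sqrt(88.36+31.36) = sqrt(119.72) = 10.9417
theta = atan2(-5.6, 9.4) = -30.7841 degrees

r = 10.9417, theta = -30.7841 degrees


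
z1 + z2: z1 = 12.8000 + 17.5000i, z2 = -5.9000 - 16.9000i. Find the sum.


Real: 12.8 - 5.9 = 6.9
Imag: 17.5 - 16.9 = 0.6

6.9000 + 0.6000i


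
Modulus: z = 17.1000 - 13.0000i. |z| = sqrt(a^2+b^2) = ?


|z| = sqrt(17.1^2 + (-13)^2) = sqrt(292.41 + 169) = sqrt(461.41) = 21.4805

|z| = 21.4805


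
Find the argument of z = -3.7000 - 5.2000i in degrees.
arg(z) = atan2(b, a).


Re = -3.7, Im = -5.2
arg = atan2(-5.2, -3.7) = -125.4333 degrees

arg(z) = -125.4333 degrees


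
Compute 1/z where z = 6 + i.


|z|^2 = 36+1 = 37
1/z = (6 - 1i)/37

1/z = 0.1622 - 0.0270i


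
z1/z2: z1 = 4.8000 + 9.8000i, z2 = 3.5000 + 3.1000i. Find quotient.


Conjugate of z2 = 3.5000 - 3.1000i
Numerator: (4.8000 + 9.8000i)(3.5000 - 3.1000i) = 47.1800 + 19.4200i
Denominator: 3.5^2 + 3.1^2 = 21.86
Result = (47.1800 + 19.4200i)/21.86

2.1583 + 0.8884i


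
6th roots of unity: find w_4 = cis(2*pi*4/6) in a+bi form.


Angle = 360*4/6 = 240°
a = cos(240°) = -0.5000
b = sin(240°) = -0.8660

-0.5000 - 0.8660i


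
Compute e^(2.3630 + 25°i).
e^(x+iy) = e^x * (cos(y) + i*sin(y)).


e^2.3630 = 10.6228
cos(25°) = 0.90631
sin(25°) = 0.42262
Real = 10.6228*0.90631 = 9.6275
Imag = 10.6228*0.42262 = 4.4894

9.6275 + 4.4894i


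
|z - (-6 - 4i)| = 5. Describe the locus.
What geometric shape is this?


|z - z0| = r is a circle with center z0 and radius r.
Center = (-6, -4), radius = 5

Circle with center (-6, -4) and radius 5


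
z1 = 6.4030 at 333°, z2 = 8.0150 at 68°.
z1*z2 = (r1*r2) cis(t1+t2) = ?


r = 6.4030 * 8.0150 = 51.3200
theta = 333° + 68° = 401° = 41° (mod 360)

51.3200 cis(41°)


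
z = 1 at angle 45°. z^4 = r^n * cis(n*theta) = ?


r^4 = 1^4 = 1
n*theta = 4*45° = 180° = 180° (mod 360)
a = 1*cos(180°) = -1.0000
b = 1*sin(180°) = 0

1 cis(180°) = -1.0000 + 0i


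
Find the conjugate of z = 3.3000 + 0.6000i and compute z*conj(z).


z_bar = 3.3000 - 0.6000i
z*z_bar = 3.3^2 + 0.6^2 = 10.89 + 0.36 = 11.25

z_bar = 3.3000 - 0.6000i, z*z_bar = 11.25


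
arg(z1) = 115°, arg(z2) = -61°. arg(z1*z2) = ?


arg(z1*z2) = 115° - 61° = 54°
Normalized to (-180°, 180°]: 54°

54°


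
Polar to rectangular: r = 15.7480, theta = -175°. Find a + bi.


a = 15.7480*cos(-175°) = 15.7480*(-0.996195) = -15.6881
b = 15.7480*sin(-175°) = 15.7480*(-0.087156) = -1.3725

-15.6881 - 1.3725i


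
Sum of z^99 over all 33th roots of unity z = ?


The roots are w_k = w^k with w = e^(2*pi*i/33), and (w^k)^99 = (w^99)^k.
So S = 1 + u + u^2 + ... + u^(32) with u = w^99.
99 = 3*33 + 0, so 99 is a multiple of 33 and u = (w^33)^3 = 1.
Every one of the 33 terms equals 1: S = 33

S = 33


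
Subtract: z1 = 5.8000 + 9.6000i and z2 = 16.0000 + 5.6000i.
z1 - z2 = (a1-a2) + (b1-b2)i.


Real: 5.8 - 16 = -10.2
Imag: 9.6 - 5.6 = 4

-10.2000 + 4.0000i


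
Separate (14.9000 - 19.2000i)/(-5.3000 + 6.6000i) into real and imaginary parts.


Multiply by conjugate: (14.9000 - 19.2000i)(-5.3000 - 6.6000i) / ((-5.3)^2 + 6.6^2)
Numerator real = 14.9*(-5.3) - (19.2)*6.6 = -205.69
Numerator imag = -19.2*(-5.3) - 14.9*6.6 = 3.42
Denominator = 71.65
Re(z) = -205.69/71.65 = -2.8708
Im(z) = 3.42/71.65 = 0.0477

Re(z) = -2.8708, Im(z) = 0.0477


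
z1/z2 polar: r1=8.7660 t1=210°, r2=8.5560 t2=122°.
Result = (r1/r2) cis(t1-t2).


r = 8.7660 / 8.5560 = 1.0245
theta = 210° - 122° = 88° = 88° (mod 360)

1.0245 cis(88°)


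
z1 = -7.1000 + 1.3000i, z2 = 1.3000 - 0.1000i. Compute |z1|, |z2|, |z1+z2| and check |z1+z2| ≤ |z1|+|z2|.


|z1| = sqrt((-7.1)^2 + 1.3^2) = sqrt(52.1) = 7.2180
|z2| = sqrt(1.3^2 + (-0.1)^2) = sqrt(1.7) = 1.3038
z1+z2 = -5.8000 + 1.2000i
|z1+z2| = sqrt(35.08) = 5.9228
|z1|+|z2| = 7.2180 + 1.3038 = 8.5218

|z1+z2| = 5.9228 ≤ |z1|+|z2| = 8.5218 (verified)


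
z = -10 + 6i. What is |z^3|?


|z| = sqrt(100+36) = sqrt(136) = 11.6619
|z^3| = |z|^3 = (sqrt(136))^3 = 136*sqrt(136)

|z^3| = 136*sqrt(136) ≈ 1586.0189


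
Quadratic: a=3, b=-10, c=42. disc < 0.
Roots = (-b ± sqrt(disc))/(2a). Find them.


disc = (-10)^2 - 4*3*42 = 100 - 504 = -404
sqrt(|disc|) = sqrt(404) = 20.0998
Real part = 10/(2*3) = 1.6667
Imag part = 20.0998/(2*3) = 3.3500

1.6667 ± 3.3500i


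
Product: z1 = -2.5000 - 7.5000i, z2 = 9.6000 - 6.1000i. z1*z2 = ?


Real = -2.5*9.6 - (-7.5)*(-6.1) = -24 - 45.75 = -69.75
Imag = -2.5*(-6.1) + 9.6*(-7.5) = 15.25 - (72) = -56.75

-69.7500 - 56.7500i


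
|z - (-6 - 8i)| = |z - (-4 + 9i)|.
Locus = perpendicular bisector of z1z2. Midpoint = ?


Equal distances means the locus is the perpendicular bisector of z1 and z2.
Midpoint = ((-6+(-4))/2, (-8+9)/2) = (-5.0000, 0.5000)

Perpendicular bisector through (-5.0000, 0.5000)


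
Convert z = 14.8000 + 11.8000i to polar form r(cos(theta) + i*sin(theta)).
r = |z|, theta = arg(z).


r = sqrt(219.04+139.24) = sqrt(358.28) = 18.9283
theta = atan2(11.8, 14.8) = 38.5653 degrees

r = 18.9283, theta = 38.5653 degrees


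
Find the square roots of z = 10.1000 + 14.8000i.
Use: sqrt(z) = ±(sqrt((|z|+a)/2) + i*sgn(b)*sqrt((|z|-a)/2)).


|z| = sqrt(102.01+219.04) = 17.9179
sqrt((|z|+a)/2) = sqrt((17.9179+10.1)/2) = sqrt(14.0089) = 3.7429
sqrt((|z|-a)/2) = sqrt((17.9179-10.1)/2) = sqrt(3.9089) = 1.9771

±(3.7429 + 1.9771i) i.e. 3.7429 + 1.9771i and -3.7429 - 1.9771i


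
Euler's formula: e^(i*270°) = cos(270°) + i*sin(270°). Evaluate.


cos(270°) = 0
sin(270°) = -1.0000

e^(i*270°) = 0 - 1.0000i


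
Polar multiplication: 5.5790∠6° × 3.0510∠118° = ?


r = 5.5790 * 3.0510 = 17.0215
theta = 6° + 118° = 124° = 124° (mod 360)

17.0215 cis(124°)


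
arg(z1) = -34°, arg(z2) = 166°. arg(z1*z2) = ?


arg(z1*z2) = -34° + 166° = 132°
Normalized to (-180°, 180°]: 132°

132°


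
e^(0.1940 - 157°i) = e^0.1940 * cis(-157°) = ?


e^0.1940 = 1.2141
cos(-157°) = -0.9205
sin(-157°) = -0.39073
Real = 1.2141*(-0.9205) = -1.1176
Imag = 1.2141*(-0.39073) = -0.4744

-1.1176 - 0.4744i


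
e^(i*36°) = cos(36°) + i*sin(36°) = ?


cos(36°) = 0.8090
sin(36°) = 0.5878

e^(i*36°) = 0.8090 + 0.5878i


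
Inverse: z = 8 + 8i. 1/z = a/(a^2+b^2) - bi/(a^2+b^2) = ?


|z|^2 = 64+64 = 128
1/z = (8 - 8i)/128

1/z = 0.0625 - 0.0625i


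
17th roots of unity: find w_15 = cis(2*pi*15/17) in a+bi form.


Angle = 360*15/17 = 317.6471°
a = cos(317.6471°) = 0.7390
b = sin(317.6471°) = -0.6737

0.7390 - 0.6737i


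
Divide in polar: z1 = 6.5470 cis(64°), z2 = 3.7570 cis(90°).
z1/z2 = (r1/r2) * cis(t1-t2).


r = 6.5470 / 3.7570 = 1.7426
theta = 64° - 90° = -26° = 334° (mod 360)

1.7426 cis(334°)


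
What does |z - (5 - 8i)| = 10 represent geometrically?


|z - z0| = r is a circle with center z0 and radius r.
Center = (5, -8), radius = 10

Circle with center (5, -8) and radius 10


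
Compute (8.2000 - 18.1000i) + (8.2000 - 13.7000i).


Real: 8.2 + 8.2 = 16.4
Imag: -18.1 - 13.7 = -31.8

16.4000 - 31.8000i


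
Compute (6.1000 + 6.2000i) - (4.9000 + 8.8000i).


Real: 6.1 - 4.9 = 1.2
Imag: 6.2 - 8.8 = -2.6

1.2000 - 2.6000i


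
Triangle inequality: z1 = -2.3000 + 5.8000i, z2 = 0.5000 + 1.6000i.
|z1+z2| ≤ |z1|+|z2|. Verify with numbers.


|z1| = sqrt((-2.3)^2 + 5.8^2) = sqrt(38.93) = 6.2394
|z2| = sqrt(0.5^2 + 1.6^2) = sqrt(2.81) = 1.6763
z1+z2 = -1.8000 + 7.4000i
|z1+z2| = sqrt(58) = 7.6158
|z1|+|z2| = 6.2394 + 1.6763 = 7.9157

|z1+z2| = 7.6158 ≤ |z1|+|z2| = 7.9157 (verified)


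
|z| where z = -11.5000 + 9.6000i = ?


|z| = sqrt((-11.5)^2 + 9.6^2) = sqrt(132.25 + 92.16) = sqrt(224.41) = 14.9803

|z| = 14.9803


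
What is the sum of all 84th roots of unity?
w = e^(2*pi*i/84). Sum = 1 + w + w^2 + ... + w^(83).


The sum of all 84th roots of unity is 0.
Geometric series: (1 - w^84)/(1 - w) = (1-1)/(1-w) = 0 since w^84 = 1, w ≠ 1.
Alternatively: coefficient of z^83 in z^84 - 1 is 0.

0


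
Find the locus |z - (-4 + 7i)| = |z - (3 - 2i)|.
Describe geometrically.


Equal distances means the locus is the perpendicular bisector of z1 and z2.
Midpoint = ((-4+3)/2, (7+(-2))/2) = (-0.5000, 2.5000)

Perpendicular bisector through (-0.5000, 2.5000)


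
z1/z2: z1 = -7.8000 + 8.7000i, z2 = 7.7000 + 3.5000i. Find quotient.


Conjugate of z2 = 7.7000 - 3.5000i
Numerator: (-7.8000 + 8.7000i)(7.7000 - 3.5000i) = -29.6100 + 94.2900i
Denominator: 7.7^2 + 3.5^2 = 71.54
Result = (-29.6100 + 94.2900i)/71.54

-0.4139 + 1.3180i


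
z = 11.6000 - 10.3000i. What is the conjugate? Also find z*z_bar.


z_bar = 11.6000 + 10.3000i
z*z_bar = 11.6^2 + (-10.3)^2 = 134.56 + 106.09 = 240.65

z_bar = 11.6000 + 10.3000i, z*z_bar = 240.65


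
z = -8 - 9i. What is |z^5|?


|z| = sqrt(64+81) = sqrt(145) = 12.0416
|z^5| = |z|^5 = (sqrt(145))^5 = 145^2 * sqrt(145) = 21025*sqrt(145)

|z^5| = 21025*sqrt(145) ≈ 253174.5260


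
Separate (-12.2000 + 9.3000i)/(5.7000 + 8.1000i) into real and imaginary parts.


Multiply by conjugate: (-12.2000 + 9.3000i)(5.7000 - 8.1000i) / (5.7^2 + 8.1^2)
Numerator real = -12.2*5.7 + 9.3*8.1 = 5.79
Numerator imag = 9.3*5.7 - (-12.2)*8.1 = 151.83
Denominator = 98.1
Re(z) = 5.79/98.1 = 0.0590
Im(z) = 151.83/98.1 = 1.5477

Re(z) = 0.0590, Im(z) = 1.5477


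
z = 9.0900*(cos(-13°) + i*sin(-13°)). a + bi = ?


a = 9.0900*cos(-13°) = 9.0900*0.97437 = 8.8570
b = 9.0900*sin(-13°) = 9.0900*(-0.22495) = -2.0448

8.8570 - 2.0448i


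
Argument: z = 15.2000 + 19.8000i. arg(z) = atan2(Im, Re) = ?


Re = 15.2, Im = 19.8
arg = atan2(19.8, 15.2) = 52.4874 degrees

arg(z) = 52.4874 degrees


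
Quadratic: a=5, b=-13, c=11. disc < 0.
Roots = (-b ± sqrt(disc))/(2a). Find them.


disc = (-13)^2 - 4*5*11 = 169 - 220 = -51
sqrt(|disc|) = sqrt(51) = 7.1414
Real part = 13/(2*5) = 1.3000
Imag part = 7.1414/(2*5) = 0.7141

1.3000 ± 0.7141i


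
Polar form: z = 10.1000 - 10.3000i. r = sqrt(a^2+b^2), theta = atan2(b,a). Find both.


r = sqrt(102.01+106.09) = sqrt(208.1) = 14.4257
theta = atan2(-10.3, 10.1) = -45.5617 degrees

r = 14.4257, theta = -45.5617 degrees


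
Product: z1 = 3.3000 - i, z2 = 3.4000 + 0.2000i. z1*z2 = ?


Real = 3.3*3.4 - (-1)*0.2 = 11.22 - (-0.2) = 11.42
Imag = 3.3*0.2 + 3.4*(-1) = 0.66 - (3.4) = -2.74

11.4200 - 2.7400i


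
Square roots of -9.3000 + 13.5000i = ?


|z| = sqrt(86.49+182.25) = 16.3933
sqrt((|z|+a)/2) = sqrt((16.3933+(-9.3))/2) = sqrt(3.5466) = 1.8833
sqrt((|z|-a)/2) = sqrt((16.3933-(-9.3))/2) = sqrt(12.8466) = 3.5842

±(1.8833 + 3.5842i) i.e. 1.8833 + 3.5842i and -1.8833 - 3.5842i


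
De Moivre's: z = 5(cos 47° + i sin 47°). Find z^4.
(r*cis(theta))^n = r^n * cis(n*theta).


r^4 = 5^4 = 625
n*theta = 4*47° = 188° = 188° (mod 360)
a = 625*cos(188°) = -618.9175
b = 625*sin(188°) = -86.9832

625 cis(188°) = -618.9175 - 86.9832i


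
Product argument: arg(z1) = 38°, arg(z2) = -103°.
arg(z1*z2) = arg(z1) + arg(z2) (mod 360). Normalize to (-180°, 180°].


arg(z1*z2) = 38° - 103° = -65°
Normalized to (-180°, 180°]: -65°

-65°


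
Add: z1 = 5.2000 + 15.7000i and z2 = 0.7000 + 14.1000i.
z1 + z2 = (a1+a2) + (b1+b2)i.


Real: 5.2 + 0.7 = 5.9
Imag: 15.7 + 14.1 = 29.8

5.9000 + 29.8000i


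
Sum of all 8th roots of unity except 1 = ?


With w = e^(2*pi*i/8), all 8 of the 8th roots of unity w^0 = 1, w, ..., w^(7) sum to 0: 1 + w + ... + w^(7) = (1 - w^8)/(1 - w) = 0 since w^8 = 1, w ≠ 1.
Removing the root 1: w + w^2 + ... + w^(7) = 0 - 1 = -1

Sum = -1


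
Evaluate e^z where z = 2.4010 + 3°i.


e^2.4010 = 11.0342
cos(3°) = 0.99863
sin(3°) = 0.05234
Real = 11.0342*0.99863 = 11.0191
Imag = 11.0342*0.05234 = 0.5775

11.0191 + 0.5775i


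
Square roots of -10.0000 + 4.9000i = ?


|z| = sqrt(100+24.01) = 11.1360
sqrt((|z|+a)/2) = sqrt((11.1360+(-10))/2) = sqrt(0.5680) = 0.7537
sqrt((|z|-a)/2) = sqrt((11.1360-(-10))/2) = sqrt(10.5680) = 3.2508

±(0.7537 + 3.2508i) i.e. 0.7537 + 3.2508i and -0.7537 - 3.2508i


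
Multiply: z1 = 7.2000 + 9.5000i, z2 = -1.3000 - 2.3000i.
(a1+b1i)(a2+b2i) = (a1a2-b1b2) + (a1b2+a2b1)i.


Real = 7.2*(-1.3) - 9.5*(-2.3) = -9.36 - (-21.85) = 12.49
Imag = 7.2*(-2.3) - (1.3)*9.5 = -16.56 - (12.35) = -28.91

12.4900 - 28.9100i


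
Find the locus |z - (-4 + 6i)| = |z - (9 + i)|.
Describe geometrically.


Equal distances means the locus is the perpendicular bisector of z1 and z2.
Midpoint = ((-4+9)/2, (6+1)/2) = (2.5000, 3.5000)

Perpendicular bisector through (2.5000, 3.5000)


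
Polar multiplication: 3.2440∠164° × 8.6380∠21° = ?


r = 3.2440 * 8.6380 = 28.0217
theta = 164° + 21° = 185° = 185° (mod 360)

28.0217 cis(185°)


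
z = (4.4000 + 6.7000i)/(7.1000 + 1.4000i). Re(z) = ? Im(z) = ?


Multiply by conjugate: (4.4000 + 6.7000i)(7.1000 - 1.4000i) / (7.1^2 + 1.4^2)
Numerator real = 4.4*7.1 + 6.7*1.4 = 40.62
Numerator imag = 6.7*7.1 - 4.4*1.4 = 41.41
Denominator = 52.37
Re(z) = 40.62/52.37 = 0.7756
Im(z) = 41.41/52.37 = 0.7907

Re(z) = 0.7756, Im(z) = 0.7907


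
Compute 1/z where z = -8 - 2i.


|z|^2 = 64+4 = 68
1/z = (-8 + 2i)/68

1/z = -0.1176 + 0.0294i


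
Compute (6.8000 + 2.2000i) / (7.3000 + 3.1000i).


Conjugate of z2 = 7.3000 - 3.1000i
Numerator: (6.8000 + 2.2000i)(7.3000 - 3.1000i) = 56.4600 - 5.0200i
Denominator: 7.3^2 + 3.1^2 = 62.9
Result = (56.4600 - 5.0200i)/62.9

0.8976 - 0.0798i


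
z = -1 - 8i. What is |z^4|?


|z| = sqrt(1+64) = sqrt(65) = 8.0623
|z^4| = |z|^4 = (sqrt(65))^4 = 65^2 = 4225

|z^4| = 4225


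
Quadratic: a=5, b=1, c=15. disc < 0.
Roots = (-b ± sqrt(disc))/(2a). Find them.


disc = 1^2 - 4*5*15 = 1 - 300 = -299
sqrt(|disc|) = sqrt(299) = 17.2916
Real part = -1/(2*5) = -0.1000
Imag part = 17.2916/(2*5) = 1.7292

-0.1000 ± 1.7292i


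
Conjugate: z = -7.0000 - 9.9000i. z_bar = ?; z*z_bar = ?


z_bar = -7.0000 + 9.9000i
z*z_bar = (-7)^2 + (-9.9)^2 = 49 + 98.01 = 147.01

z_bar = -7.0000 + 9.9000i, z*z_bar = 147.01


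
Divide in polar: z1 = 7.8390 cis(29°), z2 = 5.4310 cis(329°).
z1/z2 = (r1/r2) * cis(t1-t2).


r = 7.8390 / 5.4310 = 1.4434
theta = 29° - 329° = -300° = 60° (mod 360)

1.4434 cis(60°)


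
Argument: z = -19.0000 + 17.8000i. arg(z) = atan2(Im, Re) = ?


Re = -19, Im = 17.8
arg = atan2(17.8, -19) = 136.8677 degrees

arg(z) = 136.8677 degrees


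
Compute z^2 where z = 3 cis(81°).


r^2 = 3^2 = 9
n*theta = 2*81° = 162° = 162° (mod 360)
a = 9*cos(162°) = -8.5595
b = 9*sin(162°) = 2.7812

9 cis(162°) = -8.5595 + 2.7812i


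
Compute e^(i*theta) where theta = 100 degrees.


cos(100°) = -0.1736
sin(100°) = 0.9848

e^(i*100°) = -0.1736 + 0.9848i


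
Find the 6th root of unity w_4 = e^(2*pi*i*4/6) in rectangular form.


Angle = 360*4/6 = 240°
a = cos(240°) = -0.5000
b = sin(240°) = -0.8660

-0.5000 - 0.8660i


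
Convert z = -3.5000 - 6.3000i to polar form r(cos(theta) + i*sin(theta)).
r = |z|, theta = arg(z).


r = sqrt(12.25+39.69) = sqrt(51.94) = 7.2069
theta = atan2(-6.3, -3.5) = -119.0546 degrees

r = 7.2069, theta = -119.0546 degrees


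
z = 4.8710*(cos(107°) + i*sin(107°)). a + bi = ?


a = 4.8710*cos(107°) = 4.8710*(-0.29237) = -1.4241
b = 4.8710*sin(107°) = 4.8710*0.956305 = 4.6582

-1.4241 + 4.6582i


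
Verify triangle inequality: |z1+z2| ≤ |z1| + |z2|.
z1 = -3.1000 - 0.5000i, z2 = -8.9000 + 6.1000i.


|z1| = sqrt((-3.1)^2 + (-0.5)^2) = sqrt(9.86) = 3.1401
|z2| = sqrt((-8.9)^2 + 6.1^2) = sqrt(116.42) = 10.7898
z1+z2 = -12.0000 + 5.6000i
|z1+z2| = sqrt(175.36) = 13.2424
|z1|+|z2| = 3.1401 + 10.7898 = 13.9299

|z1+z2| = 13.2424 ≤ |z1|+|z2| = 13.9299 (verified)


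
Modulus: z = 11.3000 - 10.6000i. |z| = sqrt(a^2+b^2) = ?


|z| = sqrt(11.3^2 + (-10.6)^2) = sqrt(127.69 + 112.36) = sqrt(240.05) = 15.4935

|z| = 15.4935


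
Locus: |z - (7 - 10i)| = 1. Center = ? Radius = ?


|z - z0| = r is a circle with center z0 and radius r.
Center = (7, -10), radius = 1

Circle with center (7, -10) and radius 1


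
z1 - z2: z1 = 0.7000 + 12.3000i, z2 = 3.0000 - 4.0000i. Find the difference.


Real: 0.7 - 3 = -2.3
Imag: 12.3 + 4 = 16.3

-2.3000 + 16.3000i


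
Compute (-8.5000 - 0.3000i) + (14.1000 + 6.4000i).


Real: -8.5 + 14.1 = 5.6
Imag: -0.3 + 6.4 = 6.1

5.6000 + 6.1000i


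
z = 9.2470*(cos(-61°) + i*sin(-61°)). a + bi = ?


a = 9.2470*cos(-61°) = 9.2470*0.48481 = 4.4830
b = 9.2470*sin(-61°) = 9.2470*(-0.87462) = -8.0876

4.4830 - 8.0876i


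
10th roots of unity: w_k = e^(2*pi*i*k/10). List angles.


The 10th roots of unity are cis(360k/10°) for k=0..9
Angle step = 360/10 = 36°
Primitive root: cis(36°)
Primitive root = 0.8090 + 0.5878i

10 roots at angles: 0°, 36°, 72°, 108°, 144°, 180°, 216°, 252°, 288°, 324°


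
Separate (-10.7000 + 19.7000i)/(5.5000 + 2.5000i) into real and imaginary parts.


Multiply by conjugate: (-10.7000 + 19.7000i)(5.5000 - 2.5000i) / (5.5^2 + 2.5^2)
Numerator real = -10.7*5.5 + 19.7*2.5 = -9.6
Numerator imag = 19.7*5.5 - (-10.7)*2.5 = 135.1
Denominator = 36.5
Re(z) = -9.6/36.5 = -0.2630
Im(z) = 135.1/36.5 = 3.7014

Re(z) = -0.2630, Im(z) = 3.7014


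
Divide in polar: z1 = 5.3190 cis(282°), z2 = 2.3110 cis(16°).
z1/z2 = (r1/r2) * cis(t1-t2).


r = 5.3190 / 2.3110 = 2.3016
theta = 282° - 16° = 266° = 266° (mod 360)

2.3016 cis(266°)


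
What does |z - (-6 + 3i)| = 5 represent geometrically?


|z - z0| = r is a circle with center z0 and radius r.
Center = (-6, 3), radius = 5

Circle with center (-6, 3) and radius 5


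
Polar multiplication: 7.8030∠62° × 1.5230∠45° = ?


r = 7.8030 * 1.5230 = 11.8840
theta = 62° + 45° = 107° = 107° (mod 360)

11.8840 cis(107°)


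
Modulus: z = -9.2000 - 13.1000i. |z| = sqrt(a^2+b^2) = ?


|z| = sqrt((-9.2)^2 + (-13.1)^2) = sqrt(84.64 + 171.61) = sqrt(256.25) = 16.0078

|z| = 16.0078


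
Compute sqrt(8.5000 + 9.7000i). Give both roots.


|z| = sqrt(72.25+94.09) = 12.8973
sqrt((|z|+a)/2) = sqrt((12.8973+8.5)/2) = sqrt(10.6986) = 3.2709
sqrt((|z|-a)/2) = sqrt((12.8973-8.5)/2) = sqrt(2.1986) = 1.4828

±(3.2709 + 1.4828i) i.e. 3.2709 + 1.4828i and -3.2709 - 1.4828i


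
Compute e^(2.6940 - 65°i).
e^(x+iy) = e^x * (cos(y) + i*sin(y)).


e^2.6940 = 14.7907
cos(-65°) = 0.42262
sin(-65°) = -0.906308
Real = 14.7907*0.42262 = 6.2508
Imag = 14.7907*(-0.906308) = -13.4049

6.2508 - 13.4049i


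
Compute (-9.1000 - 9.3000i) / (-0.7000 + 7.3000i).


Conjugate of z2 = -0.7000 - 7.3000i
Numerator: (-9.1000 - 9.3000i)(-0.7000 - 7.3000i) = -61.5200 + 72.9400i
Denominator: (-0.7)^2 + 7.3^2 = 53.78
Result = (-61.5200 + 72.9400i)/53.78

-1.1439 + 1.3563i


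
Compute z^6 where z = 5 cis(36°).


r^6 = 5^6 = 15625
n*theta = 6*36° = 216° = 216° (mod 360)
a = 15625*cos(216°) = -12640.8905
b = 15625*sin(216°) = -9184.1446

15625 cis(216°) = -12640.8905 - 9184.1446i


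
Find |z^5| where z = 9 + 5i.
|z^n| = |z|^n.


|z| = sqrt(81+25) = sqrt(106) = 10.2956
|z^5| = |z|^5 = (sqrt(106))^5 = 106^2 * sqrt(106) = 11236*sqrt(106)

|z^5| = 11236*sqrt(106) ≈ 115681.7003


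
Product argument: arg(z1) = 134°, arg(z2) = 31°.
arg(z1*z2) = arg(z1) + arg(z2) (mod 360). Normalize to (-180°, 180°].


arg(z1*z2) = 134° + 31° = 165°
Normalized to (-180°, 180°]: 165°

165°


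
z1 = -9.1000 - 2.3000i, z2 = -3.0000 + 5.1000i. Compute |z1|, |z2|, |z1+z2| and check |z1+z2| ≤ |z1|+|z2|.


|z1| = sqrt((-9.1)^2 + (-2.3)^2) = sqrt(88.1) = 9.3862
|z2| = sqrt((-3)^2 + 5.1^2) = sqrt(35.01) = 5.9169
z1+z2 = -12.1000 + 2.8000i
|z1+z2| = sqrt(154.25) = 12.4197
|z1|+|z2| = 9.3862 + 5.9169 = 15.3031

|z1+z2| = 12.4197 ≤ |z1|+|z2| = 15.3031 (verified)


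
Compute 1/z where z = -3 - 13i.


|z|^2 = 9+169 = 178
1/z = (-3 + 13i)/178

1/z = -0.0169 + 0.0730i


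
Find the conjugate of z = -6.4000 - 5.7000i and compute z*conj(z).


z_bar = -6.4000 + 5.7000i
z*z_bar = (-6.4)^2 + (-5.7)^2 = 40.96 + 32.49 = 73.45

z_bar = -6.4000 + 5.7000i, z*z_bar = 73.45


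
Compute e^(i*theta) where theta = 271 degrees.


cos(271°) = 0.0175
sin(271°) = -0.9998

e^(i*271°) = 0.0175 - 0.9998i


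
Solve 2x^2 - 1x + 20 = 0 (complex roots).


disc = (-1)^2 - 4*2*20 = 1 - 160 = -159
sqrt(|disc|) = sqrt(159) = 12.6095
Real part = 1/(2*2) = 0.2500
Imag part = 12.6095/(2*2) = 3.1524

0.2500 ± 3.1524i


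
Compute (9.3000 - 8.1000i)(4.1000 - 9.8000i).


Real = 9.3*4.1 - (-8.1)*(-9.8) = 38.13 - 79.38 = -41.25
Imag = 9.3*(-9.8) + 4.1*(-8.1) = -91.14 - (33.21) = -124.35

-41.2500 - 124.3500i


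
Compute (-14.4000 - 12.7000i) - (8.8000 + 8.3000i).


Real: -14.4 - 8.8 = -23.2
Imag: -12.7 - 8.3 = -21

-23.2000 - 21.0000i


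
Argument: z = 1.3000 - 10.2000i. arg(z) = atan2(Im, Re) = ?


Re = 1.3, Im = -10.2
arg = atan2(-10.2, 1.3) = -82.7368 degrees

arg(z) = -82.7368 degrees


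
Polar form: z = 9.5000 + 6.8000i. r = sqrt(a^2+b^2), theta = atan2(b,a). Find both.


r = sqrt(90.25+46.24) = sqrt(136.49) = 11.6829
theta = atan2(6.8, 9.5) = 35.5947 degrees

r = 11.6829, theta = 35.5947 degrees


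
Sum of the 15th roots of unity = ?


The sum of all 15th roots of unity is 0.
Geometric series: (1 - w^15)/(1 - w) = (1-1)/(1-w) = 0 since w^15 = 1, w ≠ 1.
Alternatively: coefficient of z^14 in z^15 - 1 is 0.

0


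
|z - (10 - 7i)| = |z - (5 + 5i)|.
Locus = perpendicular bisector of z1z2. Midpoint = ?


Equal distances means the locus is the perpendicular bisector of z1 and z2.
Midpoint = ((10+5)/2, (-7+5)/2) = (7.5000, -1.0000)

Perpendicular bisector through (7.5000, -1.0000)


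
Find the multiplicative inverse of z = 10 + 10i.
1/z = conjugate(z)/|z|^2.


|z|^2 = 100+100 = 200
1/z = (10 - 10i)/200

1/z = 0.0500 - 0.0500i


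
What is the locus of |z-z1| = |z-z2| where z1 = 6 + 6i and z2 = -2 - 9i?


Equal distances means the locus is the perpendicular bisector of z1 and z2.
Midpoint = ((6+(-2))/2, (6+(-9))/2) = (2.0000, -1.5000)

Perpendicular bisector through (2.0000, -1.5000)


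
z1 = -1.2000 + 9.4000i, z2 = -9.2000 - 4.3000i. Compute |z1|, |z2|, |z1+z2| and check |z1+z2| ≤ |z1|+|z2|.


|z1| = sqrt((-1.2)^2 + 9.4^2) = sqrt(89.8) = 9.4763
|z2| = sqrt((-9.2)^2 + (-4.3)^2) = sqrt(103.13) = 10.1553
z1+z2 = -10.4000 + 5.1000i
|z1+z2| = sqrt(134.17) = 11.5832
|z1|+|z2| = 9.4763 + 10.1553 = 19.6316

|z1+z2| = 11.5832 ≤ |z1|+|z2| = 19.6316 (verified)


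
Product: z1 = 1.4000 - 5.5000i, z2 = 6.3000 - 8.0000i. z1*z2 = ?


Real = 1.4*6.3 - (-5.5)*(-8) = 8.82 - 44 = -35.18
Imag = 1.4*(-8) + 6.3*(-5.5) = -11.2 - (34.65) = -45.85

-35.1800 - 45.8500i


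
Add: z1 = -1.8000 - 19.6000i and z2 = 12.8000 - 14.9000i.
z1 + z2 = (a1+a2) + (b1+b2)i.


Real: -1.8 + 12.8 = 11
Imag: -19.6 - 14.9 = -34.5

11.0000 - 34.5000i


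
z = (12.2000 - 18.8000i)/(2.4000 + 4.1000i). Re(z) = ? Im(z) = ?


Multiply by conjugate: (12.2000 - 18.8000i)(2.4000 - 4.1000i) / (2.4^2 + 4.1^2)
Numerator real = 12.2*2.4 - (18.8)*4.1 = -47.8
Numerator imag = -18.8*2.4 - 12.2*4.1 = -95.14
Denominator = 22.57
Re(z) = -47.8/22.57 = -2.1179
Im(z) = -95.14/22.57 = -4.2153

Re(z) = -2.1179, Im(z) = -4.2153


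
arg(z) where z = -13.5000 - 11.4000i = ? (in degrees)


Re = -13.5, Im = -11.4
arg = atan2(-11.4, -13.5) = -139.8208 degrees

arg(z) = -139.8208 degrees


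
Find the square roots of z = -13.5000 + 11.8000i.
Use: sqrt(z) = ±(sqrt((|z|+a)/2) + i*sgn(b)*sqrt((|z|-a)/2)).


|z| = sqrt(182.25+139.24) = 17.9301
sqrt((|z|+a)/2) = sqrt((17.9301+(-13.5))/2) = sqrt(2.2151) = 1.4883
sqrt((|z|-a)/2) = sqrt((17.9301-(-13.5))/2) = sqrt(15.7151) = 3.9642

±(1.4883 + 3.9642i) i.e. 1.4883 + 3.9642i and -1.4883 - 3.9642i


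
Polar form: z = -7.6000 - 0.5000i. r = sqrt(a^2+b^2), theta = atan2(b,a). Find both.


r = sqrt(57.76+0.25) = sqrt(58.01) = 7.6164
theta = atan2(-0.5, -7.6) = -176.2360 degrees

r = 7.6164, theta = -176.2360 degrees


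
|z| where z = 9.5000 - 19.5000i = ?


|z| = sqrt(9.5^2 + (-19.5)^2) = sqrt(90.25 + 380.25) = sqrt(470.5) = 21.6910

|z| = 21.6910


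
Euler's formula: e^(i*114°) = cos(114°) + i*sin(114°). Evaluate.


cos(114°) = -0.4067
sin(114°) = 0.9135

e^(i*114°) = -0.4067 + 0.9135i


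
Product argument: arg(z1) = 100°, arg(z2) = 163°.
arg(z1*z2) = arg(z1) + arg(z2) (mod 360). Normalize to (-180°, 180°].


arg(z1*z2) = 100° + 163° = 263°
Normalized to (-180°, 180°]: -97°

-97°


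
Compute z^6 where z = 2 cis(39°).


r^6 = 2^6 = 64
n*theta = 6*39° = 234° = 234° (mod 360)
a = 64*cos(234°) = -37.6183
b = 64*sin(234°) = -51.7771

64 cis(234°) = -37.6183 - 51.7771i


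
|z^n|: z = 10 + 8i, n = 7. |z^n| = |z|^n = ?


|z| = sqrt(100+64) = sqrt(164) = 12.8062
|z^7| = |z|^7 = (sqrt(164))^7 = 164^3 * sqrt(164) = 4410944*sqrt(164)

|z^7| = 4410944*sqrt(164) ≈ 56487644.8727


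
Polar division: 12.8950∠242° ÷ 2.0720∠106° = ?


r = 12.8950 / 2.0720 = 6.2235
theta = 242° - 106° = 136° = 136° (mod 360)

6.2235 cis(136°)


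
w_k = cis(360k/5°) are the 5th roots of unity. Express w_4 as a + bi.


Angle = 360*4/5 = 288°
a = cos(288°) = 0.3090
b = sin(288°) = -0.9511

0.3090 - 0.9511i


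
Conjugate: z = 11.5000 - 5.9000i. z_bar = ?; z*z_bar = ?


z_bar = 11.5000 + 5.9000i
z*z_bar = 11.5^2 + (-5.9)^2 = 132.25 + 34.81 = 167.06

z_bar = 11.5000 + 5.9000i, z*z_bar = 167.06


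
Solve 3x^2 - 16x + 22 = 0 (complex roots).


disc = (-16)^2 - 4*3*22 = 256 - 264 = -8
sqrt(|disc|) = sqrt(8) = 2.8284
Real part = 16/(2*3) = 2.6667
Imag part = 2.8284/(2*3) = 0.4714

2.6667 ± 0.4714i


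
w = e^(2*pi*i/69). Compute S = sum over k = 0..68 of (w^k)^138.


The roots are w_k = w^k with w = e^(2*pi*i/69), and (w^k)^138 = (w^138)^k.
So S = 1 + u + u^2 + ... + u^(68) with u = w^138.
138 = 2*69 + 0, so 138 is a multiple of 69 and u = (w^69)^2 = 1.
Every one of the 69 terms equals 1: S = 69

S = 69


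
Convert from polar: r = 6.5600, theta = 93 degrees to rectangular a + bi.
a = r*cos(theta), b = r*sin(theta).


a = 6.5600*cos(93°) = 6.5600*(-0.052336) = -0.3433
b = 6.5600*sin(93°) = 6.5600*0.99863 = 6.5510

-0.3433 + 6.5510i


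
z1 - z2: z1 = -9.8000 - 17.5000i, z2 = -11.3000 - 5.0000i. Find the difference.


Real: -9.8 + 11.3 = 1.5
Imag: -17.5 + 5 = -12.5

1.5000 - 12.5000i


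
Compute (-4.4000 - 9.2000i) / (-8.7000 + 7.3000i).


Conjugate of z2 = -8.7000 - 7.3000i
Numerator: (-4.4000 - 9.2000i)(-8.7000 - 7.3000i) = -28.8800 + 112.1600i
Denominator: (-8.7)^2 + 7.3^2 = 128.98
Result = (-28.8800 + 112.1600i)/128.98

-0.2239 + 0.8696i


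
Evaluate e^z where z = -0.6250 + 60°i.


e^-0.6250 = 0.53526
cos(60°) = 0.5
sin(60°) = 0.866
Real = 0.53526*0.5 = 0.2676
Imag = 0.53526*0.866 = 0.4635

0.2676 + 0.4635i


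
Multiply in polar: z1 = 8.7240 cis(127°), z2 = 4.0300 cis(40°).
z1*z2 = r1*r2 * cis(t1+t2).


r = 8.7240 * 4.0300 = 35.1577
theta = 127° + 40° = 167° = 167° (mod 360)

35.1577 cis(167°)


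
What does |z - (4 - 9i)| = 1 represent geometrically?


|z - z0| = r is a circle with center z0 and radius r.
Center = (4, -9), radius = 1

Circle with center (4, -9) and radius 1


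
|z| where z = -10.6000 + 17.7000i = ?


|z| = sqrt((-10.6)^2 + 17.7^2) = sqrt(112.36 + 313.29) = sqrt(425.65) = 20.6313

|z| = 20.6313


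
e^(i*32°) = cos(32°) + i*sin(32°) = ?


cos(32°) = 0.8480
sin(32°) = 0.5299

e^(i*32°) = 0.8480 + 0.5299i


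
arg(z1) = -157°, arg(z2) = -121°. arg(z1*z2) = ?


arg(z1*z2) = -157° - 121° = -278°
Normalized to (-180°, 180°]: 82°

82°


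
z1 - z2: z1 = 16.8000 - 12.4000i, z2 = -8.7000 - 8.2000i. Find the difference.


Real: 16.8 + 8.7 = 25.5
Imag: -12.4 + 8.2 = -4.2

25.5000 - 4.2000i


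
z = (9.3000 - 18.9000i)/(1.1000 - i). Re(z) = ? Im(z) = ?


Multiply by conjugate: (9.3000 - 18.9000i)(1.1000 + i) / (1.1^2 + (-1)^2)
Numerator real = 9.3*1.1 - (18.9)*(-1) = 29.13
Numerator imag = -18.9*1.1 - 9.3*(-1) = -11.49
Denominator = 2.21
Re(z) = 29.13/2.21 = 13.1810
Im(z) = -11.49/2.21 = -5.1991

Re(z) = 13.1810, Im(z) = -5.1991


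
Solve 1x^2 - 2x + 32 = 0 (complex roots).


disc = (-2)^2 - 4*1*32 = 4 - 128 = -124
sqrt(|disc|) = sqrt(124) = 11.1355
Real part = 2/(2*1) = 1.0000
Imag part = 11.1355/(2*1) = 5.5678

1.0000 ± 5.5678i


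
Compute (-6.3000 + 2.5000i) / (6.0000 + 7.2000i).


Conjugate of z2 = 6.0000 - 7.2000i
Numerator: (-6.3000 + 2.5000i)(6.0000 - 7.2000i) = -19.8000 + 60.3600i
Denominator: 6^2 + 7.2^2 = 87.84
Result = (-19.8000 + 60.3600i)/87.84

-0.2254 + 0.6872i


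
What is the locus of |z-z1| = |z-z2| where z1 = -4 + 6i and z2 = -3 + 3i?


Equal distances means the locus is the perpendicular bisector of z1 and z2.
Midpoint = ((-4+(-3))/2, (6+3)/2) = (-3.5000, 4.5000)

Perpendicular bisector through (-3.5000, 4.5000)


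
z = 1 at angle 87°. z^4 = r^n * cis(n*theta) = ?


r^4 = 1^4 = 1
n*theta = 4*87° = 348° = 348° (mod 360)
a = 1*cos(348°) = 0.9781
b = 1*sin(348°) = -0.2079

1 cis(348°) = 0.9781 - 0.2079i


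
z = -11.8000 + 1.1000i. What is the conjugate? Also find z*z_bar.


z_bar = -11.8000 - 1.1000i
z*z_bar = (-11.8)^2 + 1.1^2 = 139.24 + 1.21 = 140.45

z_bar = -11.8000 - 1.1000i, z*z_bar = 140.45


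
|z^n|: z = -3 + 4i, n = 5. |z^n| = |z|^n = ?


|z| = sqrt(9+16) = sqrt(25) = 5
|z^5| = |z|^5 = 5^5 = 3125

|z^5| = 3125


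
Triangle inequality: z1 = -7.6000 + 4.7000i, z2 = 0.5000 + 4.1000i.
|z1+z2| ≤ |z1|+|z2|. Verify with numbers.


|z1| = sqrt((-7.6)^2 + 4.7^2) = sqrt(79.85) = 8.9359
|z2| = sqrt(0.5^2 + 4.1^2) = sqrt(17.06) = 4.1304
z1+z2 = -7.1000 + 8.8000i
|z1+z2| = sqrt(127.85) = 11.3071
|z1|+|z2| = 8.9359 + 4.1304 = 13.0663

|z1+z2| = 11.3071 ≤ |z1|+|z2| = 13.0663 (verified)


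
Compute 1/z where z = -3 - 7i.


|z|^2 = 9+49 = 58
1/z = (-3 + 7i)/58

1/z = -0.0517 + 0.1207i


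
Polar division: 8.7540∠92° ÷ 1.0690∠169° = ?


r = 8.7540 / 1.0690 = 8.1890
theta = 92° - 169° = -77° = 283° (mod 360)

8.1890 cis(283°)


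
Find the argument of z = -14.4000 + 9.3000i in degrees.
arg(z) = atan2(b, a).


Re = -14.4, Im = 9.3
arg = atan2(9.3, -14.4) = 147.1443 degrees

arg(z) = 147.1443 degrees


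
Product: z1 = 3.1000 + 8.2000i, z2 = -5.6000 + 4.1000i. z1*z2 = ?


Real = 3.1*(-5.6) - 8.2*4.1 = -17.36 - 33.62 = -50.98
Imag = 3.1*4.1 - (5.6)*8.2 = 12.71 - (45.92) = -33.21

-50.9800 - 33.2100i


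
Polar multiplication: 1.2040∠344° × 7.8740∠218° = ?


r = 1.2040 * 7.8740 = 9.4803
theta = 344° + 218° = 562° = 202° (mod 360)

9.4803 cis(202°)


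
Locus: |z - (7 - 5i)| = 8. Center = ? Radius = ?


|z - z0| = r is a circle with center z0 and radius r.
Center = (7, -5), radius = 8

Circle with center (7, -5) and radius 8


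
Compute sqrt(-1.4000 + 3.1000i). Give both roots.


|z| = sqrt(1.96+9.61) = 3.4015
sqrt((|z|+a)/2) = sqrt((3.4015+(-1.4))/2) = sqrt(1.0007) = 1.0004
sqrt((|z|-a)/2) = sqrt((3.4015-(-1.4))/2) = sqrt(2.4007) = 1.5494

±(1.0004 + 1.5494i) i.e. 1.0004 + 1.5494i and -1.0004 - 1.5494i


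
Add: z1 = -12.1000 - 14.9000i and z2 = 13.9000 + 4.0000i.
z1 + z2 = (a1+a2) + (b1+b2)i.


Real: -12.1 + 13.9 = 1.8
Imag: -14.9 + 4 = -10.9

1.8000 - 10.9000i


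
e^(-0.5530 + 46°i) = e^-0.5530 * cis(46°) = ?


e^-0.5530 = 0.5752
cos(46°) = 0.6947
sin(46°) = 0.71934
Real = 0.5752*0.6947 = 0.3996
Imag = 0.5752*0.71934 = 0.4138

0.3996 + 0.4138i


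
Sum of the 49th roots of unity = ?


The sum of all 49th roots of unity is 0.
Geometric series: (1 - w^49)/(1 - w) = (1-1)/(1-w) = 0 since w^49 = 1, w ≠ 1.
Alternatively: coefficient of z^48 in z^49 - 1 is 0.

0


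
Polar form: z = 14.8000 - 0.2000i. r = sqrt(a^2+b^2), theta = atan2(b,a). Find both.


r = sqrt(219.04+0.04) = sqrt(219.08) = 14.8014
theta = atan2(-0.2, 14.8) = -0.7742 degrees

r = 14.8014, theta = -0.7742 degrees


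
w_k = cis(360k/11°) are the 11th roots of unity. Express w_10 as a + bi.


Angle = 360*10/11 = 327.2727°
a = cos(327.2727°) = 0.8413
b = sin(327.2727°) = -0.5406

0.8413 - 0.5406i


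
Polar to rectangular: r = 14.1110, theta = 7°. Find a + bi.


a = 14.1110*cos(7°) = 14.1110*0.992546 = 14.0058
b = 14.1110*sin(7°) = 14.1110*0.12187 = 1.7197

14.0058 + 1.7197i


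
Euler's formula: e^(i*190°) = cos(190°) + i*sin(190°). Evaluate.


cos(190°) = -0.9848
sin(190°) = -0.1736

e^(i*190°) = -0.9848 - 0.1736i


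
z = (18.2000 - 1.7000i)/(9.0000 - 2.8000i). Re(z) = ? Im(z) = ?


Multiply by conjugate: (18.2000 - 1.7000i)(9.0000 + 2.8000i) / (9^2 + (-2.8)^2)
Numerator real = 18.2*9 - (1.7)*(-2.8) = 168.56
Numerator imag = -1.7*9 - 18.2*(-2.8) = 35.66
Denominator = 88.84
Re(z) = 168.56/88.84 = 1.8973
Im(z) = 35.66/88.84 = 0.4014

Re(z) = 1.8973, Im(z) = 0.4014


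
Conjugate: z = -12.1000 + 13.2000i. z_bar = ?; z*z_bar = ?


z_bar = -12.1000 - 13.2000i
z*z_bar = (-12.1)^2 + 13.2^2 = 146.41 + 174.24 = 320.65

z_bar = -12.1000 - 13.2000i, z*z_bar = 320.65


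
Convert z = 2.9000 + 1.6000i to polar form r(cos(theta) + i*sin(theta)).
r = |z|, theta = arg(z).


r = sqrt(8.41+2.56) = sqrt(10.97) = 3.3121
theta = atan2(1.6, 2.9) = 28.8866 degrees

r = 3.3121, theta = 28.8866 degrees


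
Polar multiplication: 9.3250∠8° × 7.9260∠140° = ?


r = 9.3250 * 7.9260 = 73.9099
theta = 8° + 140° = 148° = 148° (mod 360)

73.9099 cis(148°)


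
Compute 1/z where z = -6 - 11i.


|z|^2 = 36+121 = 157
1/z = (-6 + 11i)/157

1/z = -0.0382 + 0.0701i


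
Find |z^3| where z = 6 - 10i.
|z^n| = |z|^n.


|z| = sqrt(36+100) = sqrt(136) = 11.6619
|z^3| = |z|^3 = (sqrt(136))^3 = 136*sqrt(136)

|z^3| = 136*sqrt(136) ≈ 1586.0189


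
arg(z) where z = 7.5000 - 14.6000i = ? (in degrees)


Re = 7.5, Im = -14.6
arg = atan2(-14.6, 7.5) = -62.8105 degrees

arg(z) = -62.8105 degrees


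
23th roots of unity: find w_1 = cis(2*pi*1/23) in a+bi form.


Angle = 360*1/23 = 15.6522°
a = cos(15.6522°) = 0.9629
b = sin(15.6522°) = 0.2698

0.9629 + 0.2698i


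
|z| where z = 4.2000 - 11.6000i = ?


|z| = sqrt(4.2^2 + (-11.6)^2) = sqrt(17.64 + 134.56) = sqrt(152.2) = 12.3369

|z| = 12.3369


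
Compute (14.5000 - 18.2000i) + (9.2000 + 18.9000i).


Real: 14.5 + 9.2 = 23.7
Imag: -18.2 + 18.9 = 0.7

23.7000 + 0.7000i


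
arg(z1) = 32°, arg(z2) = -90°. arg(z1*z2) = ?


arg(z1*z2) = 32° - 90° = -58°
Normalized to (-180°, 180°]: -58°

-58°


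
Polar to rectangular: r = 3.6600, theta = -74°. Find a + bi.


a = 3.6600*cos(-74°) = 3.6600*0.27564 = 1.0088
b = 3.6600*sin(-74°) = 3.6600*(-0.96126) = -3.5182

1.0088 - 3.5182i


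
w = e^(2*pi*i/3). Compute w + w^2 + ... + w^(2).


With w = e^(2*pi*i/3), all 3 of the 3th roots of unity w^0 = 1, w, ..., w^(2) sum to 0: 1 + w + ... + w^(2) = (1 - w^3)/(1 - w) = 0 since w^3 = 1, w ≠ 1.
Removing the root 1: w + w^2 + ... + w^(2) = 0 - 1 = -1

Sum = -1


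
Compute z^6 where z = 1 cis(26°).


r^6 = 1^6 = 1
n*theta = 6*26° = 156° = 156° (mod 360)
a = 1*cos(156°) = -0.9135
b = 1*sin(156°) = 0.4067

1 cis(156°) = -0.9135 + 0.4067i


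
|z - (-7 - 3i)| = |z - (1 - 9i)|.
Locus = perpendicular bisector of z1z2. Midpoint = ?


Equal distances means the locus is the perpendicular bisector of z1 and z2.
Midpoint = ((-7+1)/2, (-3+(-9))/2) = (-3.0000, -6.0000)

Perpendicular bisector through (-3.0000, -6.0000)


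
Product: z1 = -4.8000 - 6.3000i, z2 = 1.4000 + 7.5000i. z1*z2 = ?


Real = -4.8*1.4 - (-6.3)*7.5 = -6.72 - (-47.25) = 40.53
Imag = -4.8*7.5 + 1.4*(-6.3) = -36 - (8.82) = -44.82

40.5300 - 44.8200i
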